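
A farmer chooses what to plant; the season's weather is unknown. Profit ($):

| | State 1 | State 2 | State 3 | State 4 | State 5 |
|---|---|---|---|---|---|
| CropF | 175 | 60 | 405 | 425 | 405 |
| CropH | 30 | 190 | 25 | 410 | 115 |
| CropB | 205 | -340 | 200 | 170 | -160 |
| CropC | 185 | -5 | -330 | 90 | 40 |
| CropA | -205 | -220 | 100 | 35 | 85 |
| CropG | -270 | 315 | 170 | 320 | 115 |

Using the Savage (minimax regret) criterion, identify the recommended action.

Column bests: State 1=205, State 2=315, State 3=405, State 4=425, State 5=405.
CropF regrets: 30, 255, 0, 0, 0 → max 255
CropH regrets: 175, 125, 380, 15, 290 → max 380
CropB regrets: 0, 655, 205, 255, 565 → max 655
CropC regrets: 20, 320, 735, 335, 365 → max 735
CropA regrets: 410, 535, 305, 390, 320 → max 535
CropG regrets: 475, 0, 235, 105, 290 → max 475
Smallest max regret = 255 → CropF.

CropF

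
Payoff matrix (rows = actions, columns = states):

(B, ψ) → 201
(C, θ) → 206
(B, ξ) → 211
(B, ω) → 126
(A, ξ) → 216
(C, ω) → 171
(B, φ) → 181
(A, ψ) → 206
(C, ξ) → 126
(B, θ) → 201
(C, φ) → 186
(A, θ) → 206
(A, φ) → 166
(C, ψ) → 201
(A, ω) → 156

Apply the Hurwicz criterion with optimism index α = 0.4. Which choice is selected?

A

A: 0.4·216 + 0.6·156 = 180
B: 0.4·211 + 0.6·126 = 160
C: 0.4·206 + 0.6·126 = 158
Highest Hurwicz score = 180 → A.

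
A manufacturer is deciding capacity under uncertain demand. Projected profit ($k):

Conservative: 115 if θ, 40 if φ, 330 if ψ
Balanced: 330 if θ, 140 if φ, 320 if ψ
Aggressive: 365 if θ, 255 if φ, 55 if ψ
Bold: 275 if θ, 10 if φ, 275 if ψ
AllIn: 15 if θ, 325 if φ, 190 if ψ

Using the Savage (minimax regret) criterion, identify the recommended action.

Column bests: θ=365, φ=325, ψ=330.
Conservative regrets: 250, 285, 0 → max 285
Balanced regrets: 35, 185, 10 → max 185
Aggressive regrets: 0, 70, 275 → max 275
Bold regrets: 90, 315, 55 → max 315
AllIn regrets: 350, 0, 140 → max 350
Smallest max regret = 185 → Balanced.

Balanced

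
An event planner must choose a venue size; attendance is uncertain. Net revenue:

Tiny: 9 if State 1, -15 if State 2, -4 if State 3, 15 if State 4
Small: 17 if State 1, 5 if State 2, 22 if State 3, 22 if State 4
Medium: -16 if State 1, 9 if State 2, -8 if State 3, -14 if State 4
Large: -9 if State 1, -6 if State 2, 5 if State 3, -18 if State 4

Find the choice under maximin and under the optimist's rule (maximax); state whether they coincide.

maximin → Small; maximax → Small (agree)

Row minima: Tiny=-15, Small=5, Medium=-16, Large=-18
Best worst-case = 5 → Small.
Row maxima: Tiny=15, Small=22, Medium=9, Large=5
Best best-case = 22 → Small.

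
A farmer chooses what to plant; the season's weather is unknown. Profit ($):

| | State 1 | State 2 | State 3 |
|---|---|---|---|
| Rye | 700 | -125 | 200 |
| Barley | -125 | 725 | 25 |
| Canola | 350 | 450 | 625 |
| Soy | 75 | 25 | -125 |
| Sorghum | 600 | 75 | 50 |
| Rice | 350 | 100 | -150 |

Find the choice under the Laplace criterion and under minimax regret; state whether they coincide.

Row averages: Rye=775/3, Barley=625/3, Canola=475, Soy=-25/3, Sorghum=725/3, Rice=100
Highest average = 475 → Canola.
Column bests: State 1=700, State 2=725, State 3=625.
Rye regrets: 0, 850, 425 → max 850
Barley regrets: 825, 0, 600 → max 825
Canola regrets: 350, 275, 0 → max 350
Soy regrets: 625, 700, 750 → max 750
Sorghum regrets: 100, 650, 575 → max 650
Rice regrets: 350, 625, 775 → max 775
Smallest max regret = 350 → Canola.

laplace → Canola; minimax regret → Canola (agree)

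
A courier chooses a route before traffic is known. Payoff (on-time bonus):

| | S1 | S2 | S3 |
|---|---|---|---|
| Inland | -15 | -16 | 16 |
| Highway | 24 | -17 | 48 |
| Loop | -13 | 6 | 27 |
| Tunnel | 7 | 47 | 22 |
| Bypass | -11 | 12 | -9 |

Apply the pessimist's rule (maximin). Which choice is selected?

Tunnel

Row minima: Inland=-16, Highway=-17, Loop=-13, Tunnel=7, Bypass=-11
Best worst-case = 7 → Tunnel.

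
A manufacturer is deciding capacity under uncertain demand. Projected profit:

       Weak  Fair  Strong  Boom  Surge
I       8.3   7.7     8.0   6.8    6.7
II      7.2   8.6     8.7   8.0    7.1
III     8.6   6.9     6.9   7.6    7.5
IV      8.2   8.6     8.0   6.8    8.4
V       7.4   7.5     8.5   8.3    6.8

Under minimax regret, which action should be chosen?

Column bests: Weak=8.6, Fair=8.6, Strong=8.7, Boom=8.3, Surge=8.4.
I regrets: 0.3, 0.9, 0.7, 1.5, 1.7 → max 1.7
II regrets: 1.4, 0.0, 0.0, 0.3, 1.3 → max 1.4
III regrets: 0.0, 1.7, 1.8, 0.7, 0.9 → max 1.8
IV regrets: 0.4, 0.0, 0.7, 1.5, 0.0 → max 1.5
V regrets: 1.2, 1.1, 0.2, 0.0, 1.6 → max 1.6
Smallest max regret = 1.4 → II.

II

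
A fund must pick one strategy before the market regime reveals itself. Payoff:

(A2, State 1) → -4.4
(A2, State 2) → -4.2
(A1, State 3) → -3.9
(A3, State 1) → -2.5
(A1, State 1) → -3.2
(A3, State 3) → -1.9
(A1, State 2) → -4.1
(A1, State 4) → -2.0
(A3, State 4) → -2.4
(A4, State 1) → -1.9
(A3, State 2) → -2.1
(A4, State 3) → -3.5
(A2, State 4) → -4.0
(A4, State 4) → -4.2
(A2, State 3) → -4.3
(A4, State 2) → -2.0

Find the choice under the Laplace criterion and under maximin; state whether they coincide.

laplace → A3; maximin → A3 (agree)

Row averages: A1=-3.3, A2=-4.225, A3=-2.225, A4=-2.9
Highest average = -2.225 → A3.
Row minima: A1=-4.1, A2=-4.4, A3=-2.5, A4=-4.2
Best worst-case = -2.5 → A3.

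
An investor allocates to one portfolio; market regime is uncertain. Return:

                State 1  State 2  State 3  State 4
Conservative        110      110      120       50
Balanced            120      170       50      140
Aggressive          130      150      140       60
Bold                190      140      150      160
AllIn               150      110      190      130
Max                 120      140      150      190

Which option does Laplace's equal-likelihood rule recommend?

Row averages: Conservative=97.5, Balanced=120, Aggressive=120, Bold=160, AllIn=145, Max=150
Highest average = 160 → Bold.

Bold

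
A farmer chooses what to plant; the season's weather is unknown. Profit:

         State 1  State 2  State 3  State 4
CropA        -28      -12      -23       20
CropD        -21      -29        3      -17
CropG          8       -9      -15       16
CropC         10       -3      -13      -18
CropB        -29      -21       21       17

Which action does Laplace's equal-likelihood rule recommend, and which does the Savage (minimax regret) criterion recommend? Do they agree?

Row averages: CropA=-10.75, CropD=-16, CropG=0, CropC=-6, CropB=-3
Highest average = 0 → CropG.
Column bests: State 1=10, State 2=-3, State 3=21, State 4=20.
CropA regrets: 38, 9, 44, 0 → max 44
CropD regrets: 31, 26, 18, 37 → max 37
CropG regrets: 2, 6, 36, 4 → max 36
CropC regrets: 0, 0, 34, 38 → max 38
CropB regrets: 39, 18, 0, 3 → max 39
Smallest max regret = 36 → CropG.

laplace → CropG; minimax regret → CropG (agree)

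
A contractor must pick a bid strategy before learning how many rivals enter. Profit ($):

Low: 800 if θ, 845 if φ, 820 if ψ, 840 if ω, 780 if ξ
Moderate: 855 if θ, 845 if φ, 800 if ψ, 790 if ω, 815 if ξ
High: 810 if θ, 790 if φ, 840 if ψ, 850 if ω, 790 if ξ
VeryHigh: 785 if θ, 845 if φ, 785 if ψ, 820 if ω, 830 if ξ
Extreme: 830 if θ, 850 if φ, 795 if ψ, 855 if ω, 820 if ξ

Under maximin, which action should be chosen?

Extreme

Row minima: Low=780, Moderate=790, High=790, VeryHigh=785, Extreme=795
Best worst-case = 795 → Extreme.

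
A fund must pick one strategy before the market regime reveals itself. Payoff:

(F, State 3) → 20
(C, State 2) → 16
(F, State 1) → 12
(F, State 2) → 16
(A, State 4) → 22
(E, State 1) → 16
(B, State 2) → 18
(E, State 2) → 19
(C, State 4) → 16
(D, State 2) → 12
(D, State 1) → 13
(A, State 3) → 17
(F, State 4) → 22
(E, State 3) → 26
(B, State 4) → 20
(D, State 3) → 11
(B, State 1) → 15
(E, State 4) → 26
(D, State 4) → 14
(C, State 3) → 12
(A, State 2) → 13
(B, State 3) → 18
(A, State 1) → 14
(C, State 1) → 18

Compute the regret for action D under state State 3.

15

Best payoff under State 3 is 26.
Regret = 26 − 11 = 15.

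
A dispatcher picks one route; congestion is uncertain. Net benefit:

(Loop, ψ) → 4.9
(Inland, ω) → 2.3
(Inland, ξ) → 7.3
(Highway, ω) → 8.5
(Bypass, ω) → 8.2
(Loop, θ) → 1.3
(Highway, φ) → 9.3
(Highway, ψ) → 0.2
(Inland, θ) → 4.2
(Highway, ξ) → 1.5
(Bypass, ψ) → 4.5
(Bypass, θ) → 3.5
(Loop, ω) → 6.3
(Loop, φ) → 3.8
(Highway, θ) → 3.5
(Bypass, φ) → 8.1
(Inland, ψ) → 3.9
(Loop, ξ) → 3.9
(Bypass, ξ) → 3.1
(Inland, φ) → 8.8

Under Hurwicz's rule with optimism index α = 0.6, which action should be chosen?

Inland

Inland: 0.6·8.8 + 0.4·2.3 = 6.2
Highway: 0.6·9.3 + 0.4·0.2 = 5.66
Loop: 0.6·6.3 + 0.4·1.3 = 4.3
Bypass: 0.6·8.2 + 0.4·3.1 = 6.16
Highest Hurwicz score = 6.2 → Inland.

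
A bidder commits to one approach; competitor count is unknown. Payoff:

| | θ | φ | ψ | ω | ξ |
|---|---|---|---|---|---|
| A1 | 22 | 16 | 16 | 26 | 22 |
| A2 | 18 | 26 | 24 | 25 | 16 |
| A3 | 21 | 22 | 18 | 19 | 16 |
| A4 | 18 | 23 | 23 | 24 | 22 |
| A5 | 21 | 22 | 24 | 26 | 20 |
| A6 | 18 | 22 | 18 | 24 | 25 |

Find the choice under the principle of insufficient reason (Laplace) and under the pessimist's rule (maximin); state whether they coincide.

laplace → A5; maximin → A5 (agree)

Row averages: A1=20.4, A2=21.8, A3=19.2, A4=22, A5=22.6, A6=21.4
Highest average = 22.6 → A5.
Row minima: A1=16, A2=16, A3=16, A4=18, A5=20, A6=18
Best worst-case = 20 → A5.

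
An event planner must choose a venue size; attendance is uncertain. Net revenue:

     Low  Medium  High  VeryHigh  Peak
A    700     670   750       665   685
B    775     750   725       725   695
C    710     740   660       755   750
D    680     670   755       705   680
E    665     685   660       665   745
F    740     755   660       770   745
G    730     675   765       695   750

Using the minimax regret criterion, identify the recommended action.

B

Column bests: Low=775, Medium=755, High=765, VeryHigh=770, Peak=750.
A regrets: 75, 85, 15, 105, 65 → max 105
B regrets: 0, 5, 40, 45, 55 → max 55
C regrets: 65, 15, 105, 15, 0 → max 105
D regrets: 95, 85, 10, 65, 70 → max 95
E regrets: 110, 70, 105, 105, 5 → max 110
F regrets: 35, 0, 105, 0, 5 → max 105
G regrets: 45, 80, 0, 75, 0 → max 80
Smallest max regret = 55 → B.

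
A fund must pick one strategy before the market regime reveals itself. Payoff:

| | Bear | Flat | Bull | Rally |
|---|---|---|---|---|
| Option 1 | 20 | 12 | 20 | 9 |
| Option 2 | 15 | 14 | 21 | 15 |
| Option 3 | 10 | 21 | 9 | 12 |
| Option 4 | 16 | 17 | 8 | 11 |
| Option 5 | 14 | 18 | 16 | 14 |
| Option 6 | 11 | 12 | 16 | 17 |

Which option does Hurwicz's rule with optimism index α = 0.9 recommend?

Option 2

Option 1: 0.9·20 + 0.1·9 = 18.9
Option 2: 0.9·21 + 0.1·14 = 20.3
Option 3: 0.9·21 + 0.1·9 = 19.8
Option 4: 0.9·17 + 0.1·8 = 16.1
Option 5: 0.9·18 + 0.1·14 = 17.6
Option 6: 0.9·17 + 0.1·11 = 16.4
Highest Hurwicz score = 20.3 → Option 2.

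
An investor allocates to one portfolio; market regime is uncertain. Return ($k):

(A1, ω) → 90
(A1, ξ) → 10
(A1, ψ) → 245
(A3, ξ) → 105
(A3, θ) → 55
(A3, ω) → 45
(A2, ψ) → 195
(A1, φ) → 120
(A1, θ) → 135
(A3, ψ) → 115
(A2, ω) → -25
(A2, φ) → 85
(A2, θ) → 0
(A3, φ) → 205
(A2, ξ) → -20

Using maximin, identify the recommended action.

Row minima: A1=10, A2=-25, A3=45
Best worst-case = 45 → A3.

A3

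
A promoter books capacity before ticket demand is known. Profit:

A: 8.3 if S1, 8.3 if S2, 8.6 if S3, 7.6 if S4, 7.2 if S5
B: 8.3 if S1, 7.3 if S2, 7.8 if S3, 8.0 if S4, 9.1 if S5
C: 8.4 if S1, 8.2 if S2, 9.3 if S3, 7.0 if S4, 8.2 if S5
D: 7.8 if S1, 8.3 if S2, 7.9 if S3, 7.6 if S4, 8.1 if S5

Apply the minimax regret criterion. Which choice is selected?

C

Column bests: S1=8.4, S2=8.3, S3=9.3, S4=8.0, S5=9.1.
A regrets: 0.1, 0.0, 0.7, 0.4, 1.9 → max 1.9
B regrets: 0.1, 1.0, 1.5, 0.0, 0.0 → max 1.5
C regrets: 0.0, 0.1, 0.0, 1.0, 0.9 → max 1.0
D regrets: 0.6, 0.0, 1.4, 0.4, 1.0 → max 1.4
Smallest max regret = 1.0 → C.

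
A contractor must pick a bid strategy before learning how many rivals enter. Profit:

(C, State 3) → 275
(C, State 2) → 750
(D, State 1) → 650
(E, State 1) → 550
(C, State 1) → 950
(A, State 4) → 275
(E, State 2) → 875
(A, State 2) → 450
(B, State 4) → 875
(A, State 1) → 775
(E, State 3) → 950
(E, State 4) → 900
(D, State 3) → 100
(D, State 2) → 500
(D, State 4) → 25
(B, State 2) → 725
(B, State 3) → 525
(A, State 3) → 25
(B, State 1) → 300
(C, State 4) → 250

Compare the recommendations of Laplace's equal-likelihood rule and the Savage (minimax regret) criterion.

laplace → E; minimax regret → E (agree)

Row averages: A=381.25, B=606.25, C=556.25, D=318.75, E=818.75
Highest average = 818.75 → E.
Column bests: State 1=950, State 2=875, State 3=950, State 4=900.
A regrets: 175, 425, 925, 625 → max 925
B regrets: 650, 150, 425, 25 → max 650
C regrets: 0, 125, 675, 650 → max 675
D regrets: 300, 375, 850, 875 → max 875
E regrets: 400, 0, 0, 0 → max 400
Smallest max regret = 400 → E.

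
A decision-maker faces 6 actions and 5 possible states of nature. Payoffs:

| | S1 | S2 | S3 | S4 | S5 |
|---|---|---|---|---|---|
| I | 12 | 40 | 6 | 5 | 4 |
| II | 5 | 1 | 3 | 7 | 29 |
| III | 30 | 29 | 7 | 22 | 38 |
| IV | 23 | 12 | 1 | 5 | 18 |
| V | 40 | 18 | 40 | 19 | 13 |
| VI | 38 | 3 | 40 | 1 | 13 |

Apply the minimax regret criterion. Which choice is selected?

V

Column bests: S1=40, S2=40, S3=40, S4=22, S5=38.
I regrets: 28, 0, 34, 17, 34 → max 34
II regrets: 35, 39, 37, 15, 9 → max 39
III regrets: 10, 11, 33, 0, 0 → max 33
IV regrets: 17, 28, 39, 17, 20 → max 39
V regrets: 0, 22, 0, 3, 25 → max 25
VI regrets: 2, 37, 0, 21, 25 → max 37
Smallest max regret = 25 → V.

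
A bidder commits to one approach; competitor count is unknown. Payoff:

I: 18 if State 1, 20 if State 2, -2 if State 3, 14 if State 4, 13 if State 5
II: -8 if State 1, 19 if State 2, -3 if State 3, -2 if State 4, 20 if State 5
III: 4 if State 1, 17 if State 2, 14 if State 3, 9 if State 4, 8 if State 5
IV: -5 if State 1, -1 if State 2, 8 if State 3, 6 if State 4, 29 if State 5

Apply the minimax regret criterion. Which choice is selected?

I

Column bests: State 1=18, State 2=20, State 3=14, State 4=14, State 5=29.
I regrets: 0, 0, 16, 0, 16 → max 16
II regrets: 26, 1, 17, 16, 9 → max 26
III regrets: 14, 3, 0, 5, 21 → max 21
IV regrets: 23, 21, 6, 8, 0 → max 23
Smallest max regret = 16 → I.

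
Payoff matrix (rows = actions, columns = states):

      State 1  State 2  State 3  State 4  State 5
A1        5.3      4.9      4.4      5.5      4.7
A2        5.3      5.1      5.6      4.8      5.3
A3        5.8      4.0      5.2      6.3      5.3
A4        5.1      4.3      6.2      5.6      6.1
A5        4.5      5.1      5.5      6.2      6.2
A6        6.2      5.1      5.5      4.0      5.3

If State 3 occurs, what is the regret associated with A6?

Best payoff under State 3 is 6.2.
Regret = 6.2 − 5.5 = 0.7.

0.7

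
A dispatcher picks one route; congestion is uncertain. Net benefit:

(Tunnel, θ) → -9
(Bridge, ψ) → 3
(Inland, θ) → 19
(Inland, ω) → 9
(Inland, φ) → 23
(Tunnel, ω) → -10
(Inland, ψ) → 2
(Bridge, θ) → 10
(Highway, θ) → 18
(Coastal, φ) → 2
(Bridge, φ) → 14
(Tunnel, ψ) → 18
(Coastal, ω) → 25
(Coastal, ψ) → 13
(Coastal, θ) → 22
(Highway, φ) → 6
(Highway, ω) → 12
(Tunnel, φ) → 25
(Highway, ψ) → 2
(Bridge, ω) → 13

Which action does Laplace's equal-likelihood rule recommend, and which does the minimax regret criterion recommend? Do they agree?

laplace → Coastal; minimax regret → Bridge (disagree)

Row averages: Inland=13.25, Coastal=15.5, Bridge=10, Highway=9.5, Tunnel=6
Highest average = 15.5 → Coastal.
Column bests: θ=22, φ=25, ψ=18, ω=25.
Inland regrets: 3, 2, 16, 16 → max 16
Coastal regrets: 0, 23, 5, 0 → max 23
Bridge regrets: 12, 11, 15, 12 → max 15
Highway regrets: 4, 19, 16, 13 → max 19
Tunnel regrets: 31, 0, 0, 35 → max 35
Smallest max regret = 15 → Bridge.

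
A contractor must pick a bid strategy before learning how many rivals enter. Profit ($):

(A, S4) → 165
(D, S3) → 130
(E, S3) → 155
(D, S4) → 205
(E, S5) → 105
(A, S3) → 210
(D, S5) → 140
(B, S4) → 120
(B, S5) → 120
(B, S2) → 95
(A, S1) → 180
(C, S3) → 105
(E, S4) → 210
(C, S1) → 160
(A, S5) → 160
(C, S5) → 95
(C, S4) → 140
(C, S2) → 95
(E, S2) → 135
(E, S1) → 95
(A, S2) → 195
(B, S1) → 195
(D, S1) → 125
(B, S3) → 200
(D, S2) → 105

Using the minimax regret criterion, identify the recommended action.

Column bests: S1=195, S2=195, S3=210, S4=210, S5=160.
A regrets: 15, 0, 0, 45, 0 → max 45
B regrets: 0, 100, 10, 90, 40 → max 100
C regrets: 35, 100, 105, 70, 65 → max 105
D regrets: 70, 90, 80, 5, 20 → max 90
E regrets: 100, 60, 55, 0, 55 → max 100
Smallest max regret = 45 → A.

A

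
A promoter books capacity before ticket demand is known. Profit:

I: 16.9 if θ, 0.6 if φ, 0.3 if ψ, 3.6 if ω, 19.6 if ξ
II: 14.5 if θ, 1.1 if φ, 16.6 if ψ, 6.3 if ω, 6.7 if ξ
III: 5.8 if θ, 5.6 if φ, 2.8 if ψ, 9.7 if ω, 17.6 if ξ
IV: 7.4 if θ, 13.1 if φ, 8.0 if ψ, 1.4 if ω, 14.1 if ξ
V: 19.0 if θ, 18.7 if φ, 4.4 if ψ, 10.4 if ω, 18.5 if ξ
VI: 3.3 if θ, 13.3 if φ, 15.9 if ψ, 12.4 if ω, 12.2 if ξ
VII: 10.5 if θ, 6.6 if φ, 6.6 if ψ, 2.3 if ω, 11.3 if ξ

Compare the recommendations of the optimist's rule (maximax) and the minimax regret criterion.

Row maxima: I=19.6, II=16.6, III=17.6, IV=14.1, V=19.0, VI=15.9, VII=11.3
Best best-case = 19.6 → I.
Column bests: θ=19.0, φ=18.7, ψ=16.6, ω=12.4, ξ=19.6.
I regrets: 2.1, 18.1, 16.3, 8.8, 0.0 → max 18.1
II regrets: 4.5, 17.6, 0.0, 6.1, 12.9 → max 17.6
III regrets: 13.2, 13.1, 13.8, 2.7, 2.0 → max 13.8
IV regrets: 11.6, 5.6, 8.6, 11.0, 5.5 → max 11.6
V regrets: 0.0, 0.0, 12.2, 2.0, 1.1 → max 12.2
VI regrets: 15.7, 5.4, 0.7, 0.0, 7.4 → max 15.7
VII regrets: 8.5, 12.1, 10.0, 10.1, 8.3 → max 12.1
Smallest max regret = 11.6 → IV.

maximax → I; minimax regret → IV (disagree)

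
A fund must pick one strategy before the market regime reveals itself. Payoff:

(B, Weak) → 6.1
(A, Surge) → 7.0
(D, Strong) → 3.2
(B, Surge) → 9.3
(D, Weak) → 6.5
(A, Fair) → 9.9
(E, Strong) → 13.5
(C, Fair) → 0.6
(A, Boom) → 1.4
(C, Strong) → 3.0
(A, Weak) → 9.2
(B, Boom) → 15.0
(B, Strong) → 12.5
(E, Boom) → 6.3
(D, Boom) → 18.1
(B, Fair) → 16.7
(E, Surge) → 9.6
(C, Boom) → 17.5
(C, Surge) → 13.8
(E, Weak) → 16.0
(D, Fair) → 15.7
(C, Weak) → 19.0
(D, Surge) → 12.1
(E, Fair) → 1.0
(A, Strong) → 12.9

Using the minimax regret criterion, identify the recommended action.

Column bests: Weak=19.0, Fair=16.7, Strong=13.5, Boom=18.1, Surge=13.8.
A regrets: 9.8, 6.8, 0.6, 16.7, 6.8 → max 16.7
B regrets: 12.9, 0.0, 1.0, 3.1, 4.5 → max 12.9
C regrets: 0.0, 16.1, 10.5, 0.6, 0.0 → max 16.1
D regrets: 12.5, 1.0, 10.3, 0.0, 1.7 → max 12.5
E regrets: 3.0, 15.7, 0.0, 11.8, 4.2 → max 15.7
Smallest max regret = 12.5 → D.

D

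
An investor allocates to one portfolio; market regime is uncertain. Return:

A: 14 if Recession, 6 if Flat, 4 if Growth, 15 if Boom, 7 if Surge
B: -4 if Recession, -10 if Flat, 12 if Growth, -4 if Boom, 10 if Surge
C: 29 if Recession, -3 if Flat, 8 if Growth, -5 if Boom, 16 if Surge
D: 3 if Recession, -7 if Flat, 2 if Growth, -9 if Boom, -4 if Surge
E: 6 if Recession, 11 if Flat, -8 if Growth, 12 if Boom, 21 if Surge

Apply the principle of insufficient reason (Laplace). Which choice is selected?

Row averages: A=9.2, B=0.8, C=9, D=-3, E=8.4
Highest average = 9.2 → A.

A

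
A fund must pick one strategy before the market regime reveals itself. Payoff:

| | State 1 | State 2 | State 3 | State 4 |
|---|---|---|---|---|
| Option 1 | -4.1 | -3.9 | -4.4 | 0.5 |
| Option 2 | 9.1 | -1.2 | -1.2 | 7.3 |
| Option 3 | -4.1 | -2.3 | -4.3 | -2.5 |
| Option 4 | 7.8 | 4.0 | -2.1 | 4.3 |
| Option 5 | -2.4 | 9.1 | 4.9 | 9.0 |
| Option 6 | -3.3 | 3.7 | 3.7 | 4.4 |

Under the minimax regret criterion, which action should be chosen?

Option 4

Column bests: State 1=9.1, State 2=9.1, State 3=4.9, State 4=9.0.
Option 1 regrets: 13.2, 13.0, 9.3, 8.5 → max 13.2
Option 2 regrets: 0.0, 10.3, 6.1, 1.7 → max 10.3
Option 3 regrets: 13.2, 11.4, 9.2, 11.5 → max 13.2
Option 4 regrets: 1.3, 5.1, 7.0, 4.7 → max 7.0
Option 5 regrets: 11.5, 0.0, 0.0, 0.0 → max 11.5
Option 6 regrets: 12.4, 5.4, 1.2, 4.6 → max 12.4
Smallest max regret = 7.0 → Option 4.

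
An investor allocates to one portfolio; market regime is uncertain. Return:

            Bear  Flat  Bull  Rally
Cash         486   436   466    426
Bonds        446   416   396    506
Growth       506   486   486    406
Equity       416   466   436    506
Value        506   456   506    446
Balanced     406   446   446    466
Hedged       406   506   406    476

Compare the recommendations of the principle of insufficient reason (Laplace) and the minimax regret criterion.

Row averages: Cash=453.5, Bonds=441, Growth=471, Equity=456, Value=478.5, Balanced=441, Hedged=448.5
Highest average = 478.5 → Value.
Column bests: Bear=506, Flat=506, Bull=506, Rally=506.
Cash regrets: 20, 70, 40, 80 → max 80
Bonds regrets: 60, 90, 110, 0 → max 110
Growth regrets: 0, 20, 20, 100 → max 100
Equity regrets: 90, 40, 70, 0 → max 90
Value regrets: 0, 50, 0, 60 → max 60
Balanced regrets: 100, 60, 60, 40 → max 100
Hedged regrets: 100, 0, 100, 30 → max 100
Smallest max regret = 60 → Value.

laplace → Value; minimax regret → Value (agree)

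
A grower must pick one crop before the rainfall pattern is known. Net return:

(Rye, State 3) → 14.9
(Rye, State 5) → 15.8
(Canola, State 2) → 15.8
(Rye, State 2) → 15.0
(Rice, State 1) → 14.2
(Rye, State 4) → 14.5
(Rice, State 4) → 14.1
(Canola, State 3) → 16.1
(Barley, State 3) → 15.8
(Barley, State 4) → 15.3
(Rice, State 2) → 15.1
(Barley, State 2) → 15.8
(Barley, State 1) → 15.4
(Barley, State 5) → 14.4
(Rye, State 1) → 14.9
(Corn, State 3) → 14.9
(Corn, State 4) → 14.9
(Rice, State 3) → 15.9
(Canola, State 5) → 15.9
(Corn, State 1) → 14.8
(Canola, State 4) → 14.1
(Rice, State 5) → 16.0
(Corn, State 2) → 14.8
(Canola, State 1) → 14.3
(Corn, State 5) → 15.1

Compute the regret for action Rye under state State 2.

0.8

Best payoff under State 2 is 15.8.
Regret = 15.8 − 15.0 = 0.8.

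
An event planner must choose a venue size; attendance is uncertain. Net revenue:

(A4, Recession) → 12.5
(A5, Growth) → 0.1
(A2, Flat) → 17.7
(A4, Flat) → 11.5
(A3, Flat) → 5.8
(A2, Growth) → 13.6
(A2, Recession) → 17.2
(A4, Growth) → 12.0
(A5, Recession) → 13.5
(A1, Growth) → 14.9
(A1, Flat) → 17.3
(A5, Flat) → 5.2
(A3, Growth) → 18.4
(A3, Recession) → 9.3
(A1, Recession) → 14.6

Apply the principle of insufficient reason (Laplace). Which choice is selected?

Row averages: A1=15.6, A2=97/6, A3=67/6, A4=12, A5=94/15
Highest average = 97/6 → A2.

A2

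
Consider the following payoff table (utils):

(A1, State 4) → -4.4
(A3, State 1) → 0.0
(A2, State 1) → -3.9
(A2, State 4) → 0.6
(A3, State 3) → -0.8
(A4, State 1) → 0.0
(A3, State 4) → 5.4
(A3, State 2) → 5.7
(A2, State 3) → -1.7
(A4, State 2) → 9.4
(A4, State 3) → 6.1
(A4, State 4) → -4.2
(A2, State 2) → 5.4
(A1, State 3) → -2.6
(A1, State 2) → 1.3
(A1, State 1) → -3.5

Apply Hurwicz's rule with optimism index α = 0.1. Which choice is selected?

A1: 0.1·1.3 + 0.9·(-4.4) = -3.83
A2: 0.1·5.4 + 0.9·(-3.9) = -2.97
A3: 0.1·5.7 + 0.9·(-0.8) = -0.15
A4: 0.1·9.4 + 0.9·(-4.2) = -2.84
Highest Hurwicz score = -0.15 → A3.

A3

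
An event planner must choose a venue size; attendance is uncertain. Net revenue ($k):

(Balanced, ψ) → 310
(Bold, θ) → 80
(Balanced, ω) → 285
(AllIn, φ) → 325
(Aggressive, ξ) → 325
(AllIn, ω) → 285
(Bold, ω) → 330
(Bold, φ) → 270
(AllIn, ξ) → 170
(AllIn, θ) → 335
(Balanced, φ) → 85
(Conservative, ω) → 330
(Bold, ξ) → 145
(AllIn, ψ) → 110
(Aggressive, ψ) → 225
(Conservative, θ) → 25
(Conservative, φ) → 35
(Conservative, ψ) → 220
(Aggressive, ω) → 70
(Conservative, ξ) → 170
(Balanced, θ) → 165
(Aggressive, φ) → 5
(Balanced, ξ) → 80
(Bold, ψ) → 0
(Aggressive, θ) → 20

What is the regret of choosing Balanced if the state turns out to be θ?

Best payoff under θ is 335.
Regret = 335 − 165 = 170.

170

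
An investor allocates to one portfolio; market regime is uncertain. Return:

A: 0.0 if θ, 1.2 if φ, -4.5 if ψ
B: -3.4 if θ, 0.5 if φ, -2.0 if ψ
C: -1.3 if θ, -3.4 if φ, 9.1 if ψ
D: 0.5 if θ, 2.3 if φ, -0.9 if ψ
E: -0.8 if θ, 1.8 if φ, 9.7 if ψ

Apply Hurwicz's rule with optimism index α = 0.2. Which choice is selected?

E

A: 0.2·1.2 + 0.8·(-4.5) = -3.36
B: 0.2·0.5 + 0.8·(-3.4) = -2.62
C: 0.2·9.1 + 0.8·(-3.4) = -0.9
D: 0.2·2.3 + 0.8·(-0.9) = -0.26
E: 0.2·9.7 + 0.8·(-0.8) = 1.3
Highest Hurwicz score = 1.3 → E.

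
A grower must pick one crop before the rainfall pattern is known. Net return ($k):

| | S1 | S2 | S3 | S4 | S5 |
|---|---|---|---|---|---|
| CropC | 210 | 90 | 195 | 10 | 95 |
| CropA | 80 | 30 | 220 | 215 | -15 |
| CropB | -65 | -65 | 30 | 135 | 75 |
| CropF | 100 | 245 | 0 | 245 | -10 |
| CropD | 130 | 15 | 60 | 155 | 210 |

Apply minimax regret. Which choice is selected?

Column bests: S1=210, S2=245, S3=220, S4=245, S5=210.
CropC regrets: 0, 155, 25, 235, 115 → max 235
CropA regrets: 130, 215, 0, 30, 225 → max 225
CropB regrets: 275, 310, 190, 110, 135 → max 310
CropF regrets: 110, 0, 220, 0, 220 → max 220
CropD regrets: 80, 230, 160, 90, 0 → max 230
Smallest max regret = 220 → CropF.

CropF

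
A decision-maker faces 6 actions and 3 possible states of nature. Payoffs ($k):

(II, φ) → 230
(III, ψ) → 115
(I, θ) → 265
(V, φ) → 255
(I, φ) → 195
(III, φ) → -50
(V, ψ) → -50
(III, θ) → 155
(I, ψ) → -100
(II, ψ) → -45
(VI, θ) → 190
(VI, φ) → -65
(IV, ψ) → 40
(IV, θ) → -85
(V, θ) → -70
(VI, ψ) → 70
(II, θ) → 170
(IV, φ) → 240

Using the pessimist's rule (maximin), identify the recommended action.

II

Row minima: I=-100, II=-45, III=-50, IV=-85, V=-70, VI=-65
Best worst-case = -45 → II.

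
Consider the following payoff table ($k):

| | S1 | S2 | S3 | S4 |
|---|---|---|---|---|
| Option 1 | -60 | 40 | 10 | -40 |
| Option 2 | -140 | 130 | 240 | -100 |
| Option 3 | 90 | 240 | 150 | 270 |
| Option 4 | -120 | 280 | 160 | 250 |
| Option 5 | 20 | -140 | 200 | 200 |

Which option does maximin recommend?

Option 3

Row minima: Option 1=-60, Option 2=-140, Option 3=90, Option 4=-120, Option 5=-140
Best worst-case = 90 → Option 3.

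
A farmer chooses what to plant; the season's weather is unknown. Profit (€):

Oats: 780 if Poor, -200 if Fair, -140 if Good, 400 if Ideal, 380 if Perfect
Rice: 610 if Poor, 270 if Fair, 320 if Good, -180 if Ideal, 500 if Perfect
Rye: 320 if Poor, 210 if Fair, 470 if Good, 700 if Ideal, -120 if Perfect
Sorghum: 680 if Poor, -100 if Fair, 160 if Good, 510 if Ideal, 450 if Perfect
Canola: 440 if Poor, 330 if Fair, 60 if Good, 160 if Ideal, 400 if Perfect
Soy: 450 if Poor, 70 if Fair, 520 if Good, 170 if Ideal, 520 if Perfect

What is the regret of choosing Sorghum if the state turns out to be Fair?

Best payoff under Fair is 330.
Regret = 330 − (-100) = 430.

430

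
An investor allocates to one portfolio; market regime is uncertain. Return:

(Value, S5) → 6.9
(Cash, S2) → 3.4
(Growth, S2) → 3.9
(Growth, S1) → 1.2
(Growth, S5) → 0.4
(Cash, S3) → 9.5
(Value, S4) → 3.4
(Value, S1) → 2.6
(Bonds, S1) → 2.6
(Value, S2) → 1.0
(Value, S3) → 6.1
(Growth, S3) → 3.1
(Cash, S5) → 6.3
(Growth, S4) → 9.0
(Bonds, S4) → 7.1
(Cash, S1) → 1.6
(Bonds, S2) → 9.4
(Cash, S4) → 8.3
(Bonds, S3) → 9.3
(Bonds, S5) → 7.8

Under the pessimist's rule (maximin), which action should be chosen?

Bonds

Row minima: Value=1.0, Growth=0.4, Cash=1.6, Bonds=2.6
Best worst-case = 2.6 → Bonds.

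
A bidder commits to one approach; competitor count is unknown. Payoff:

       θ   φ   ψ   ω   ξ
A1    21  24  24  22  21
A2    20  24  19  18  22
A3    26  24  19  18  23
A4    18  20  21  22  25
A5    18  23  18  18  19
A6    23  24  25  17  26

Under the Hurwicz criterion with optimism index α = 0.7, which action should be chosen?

A3

A1: 0.7·24 + 0.3·21 = 23.1
A2: 0.7·24 + 0.3·18 = 22.2
A3: 0.7·26 + 0.3·18 = 23.6
A4: 0.7·25 + 0.3·18 = 22.9
A5: 0.7·23 + 0.3·18 = 21.5
A6: 0.7·26 + 0.3·17 = 23.3
Highest Hurwicz score = 23.6 → A3.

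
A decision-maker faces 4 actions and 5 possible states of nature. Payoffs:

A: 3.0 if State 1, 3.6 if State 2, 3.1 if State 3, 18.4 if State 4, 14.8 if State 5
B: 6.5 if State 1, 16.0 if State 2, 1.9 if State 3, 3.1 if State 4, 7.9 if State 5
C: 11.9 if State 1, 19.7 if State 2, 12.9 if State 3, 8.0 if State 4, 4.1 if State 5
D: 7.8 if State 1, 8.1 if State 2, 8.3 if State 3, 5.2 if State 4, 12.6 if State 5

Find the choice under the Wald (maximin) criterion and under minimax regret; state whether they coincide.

maximin → D; minimax regret → C (disagree)

Row minima: A=3.0, B=1.9, C=4.1, D=5.2
Best worst-case = 5.2 → D.
Column bests: State 1=11.9, State 2=19.7, State 3=12.9, State 4=18.4, State 5=14.8.
A regrets: 8.9, 16.1, 9.8, 0.0, 0.0 → max 16.1
B regrets: 5.4, 3.7, 11.0, 15.3, 6.9 → max 15.3
C regrets: 0.0, 0.0, 0.0, 10.4, 10.7 → max 10.7
D regrets: 4.1, 11.6, 4.6, 13.2, 2.2 → max 13.2
Smallest max regret = 10.7 → C.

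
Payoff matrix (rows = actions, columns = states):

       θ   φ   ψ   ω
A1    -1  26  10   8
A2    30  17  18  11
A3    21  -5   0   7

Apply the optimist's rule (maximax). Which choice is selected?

A2

Row maxima: A1=26, A2=30, A3=21
Best best-case = 30 → A2.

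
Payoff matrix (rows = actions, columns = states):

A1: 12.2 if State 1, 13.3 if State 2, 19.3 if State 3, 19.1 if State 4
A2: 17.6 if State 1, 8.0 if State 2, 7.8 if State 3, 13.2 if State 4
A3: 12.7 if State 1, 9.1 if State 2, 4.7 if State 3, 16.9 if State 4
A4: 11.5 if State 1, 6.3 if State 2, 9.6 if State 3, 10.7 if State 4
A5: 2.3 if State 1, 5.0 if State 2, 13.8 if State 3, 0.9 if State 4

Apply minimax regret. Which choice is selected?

A1

Column bests: State 1=17.6, State 2=13.3, State 3=19.3, State 4=19.1.
A1 regrets: 5.4, 0.0, 0.0, 0.0 → max 5.4
A2 regrets: 0.0, 5.3, 11.5, 5.9 → max 11.5
A3 regrets: 4.9, 4.2, 14.6, 2.2 → max 14.6
A4 regrets: 6.1, 7.0, 9.7, 8.4 → max 9.7
A5 regrets: 15.3, 8.3, 5.5, 18.2 → max 18.2
Smallest max regret = 5.4 → A1.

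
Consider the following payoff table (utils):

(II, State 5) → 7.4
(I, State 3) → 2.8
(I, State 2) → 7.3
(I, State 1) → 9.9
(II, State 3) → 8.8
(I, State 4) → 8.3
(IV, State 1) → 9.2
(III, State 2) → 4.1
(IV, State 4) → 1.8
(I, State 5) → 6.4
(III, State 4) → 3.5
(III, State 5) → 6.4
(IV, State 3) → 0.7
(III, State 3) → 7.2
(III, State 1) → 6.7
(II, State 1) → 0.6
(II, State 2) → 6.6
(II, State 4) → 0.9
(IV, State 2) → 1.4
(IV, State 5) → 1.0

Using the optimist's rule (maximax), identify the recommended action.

Row maxima: I=9.9, II=8.8, III=7.2, IV=9.2
Best best-case = 9.9 → I.

I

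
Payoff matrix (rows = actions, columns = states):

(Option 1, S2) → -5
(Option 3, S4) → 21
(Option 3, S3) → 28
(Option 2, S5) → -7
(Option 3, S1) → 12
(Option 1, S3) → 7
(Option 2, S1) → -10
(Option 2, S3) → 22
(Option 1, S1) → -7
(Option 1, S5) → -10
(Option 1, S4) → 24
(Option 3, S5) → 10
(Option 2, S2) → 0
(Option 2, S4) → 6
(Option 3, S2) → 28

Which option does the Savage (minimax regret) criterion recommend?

Option 3

Column bests: S1=12, S2=28, S3=28, S4=24, S5=10.
Option 1 regrets: 19, 33, 21, 0, 20 → max 33
Option 2 regrets: 22, 28, 6, 18, 17 → max 28
Option 3 regrets: 0, 0, 0, 3, 0 → max 3
Smallest max regret = 3 → Option 3.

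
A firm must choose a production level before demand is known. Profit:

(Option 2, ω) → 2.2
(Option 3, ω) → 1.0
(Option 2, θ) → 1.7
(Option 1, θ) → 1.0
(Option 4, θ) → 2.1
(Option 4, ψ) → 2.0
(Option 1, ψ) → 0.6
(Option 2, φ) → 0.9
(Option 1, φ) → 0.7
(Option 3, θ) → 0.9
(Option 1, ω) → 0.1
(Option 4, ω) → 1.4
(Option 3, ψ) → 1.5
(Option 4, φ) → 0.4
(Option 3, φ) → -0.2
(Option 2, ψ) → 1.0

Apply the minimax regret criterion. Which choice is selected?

Column bests: θ=2.1, φ=0.9, ψ=2.0, ω=2.2.
Option 1 regrets: 1.1, 0.2, 1.4, 2.1 → max 2.1
Option 2 regrets: 0.4, 0.0, 1.0, 0.0 → max 1.0
Option 3 regrets: 1.2, 1.1, 0.5, 1.2 → max 1.2
Option 4 regrets: 0.0, 0.5, 0.0, 0.8 → max 0.8
Smallest max regret = 0.8 → Option 4.

Option 4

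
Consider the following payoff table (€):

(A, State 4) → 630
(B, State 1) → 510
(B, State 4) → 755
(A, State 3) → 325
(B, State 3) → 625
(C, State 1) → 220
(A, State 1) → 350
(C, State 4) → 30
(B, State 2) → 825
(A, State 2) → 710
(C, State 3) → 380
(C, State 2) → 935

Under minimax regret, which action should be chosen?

Column bests: State 1=510, State 2=935, State 3=625, State 4=755.
A regrets: 160, 225, 300, 125 → max 300
B regrets: 0, 110, 0, 0 → max 110
C regrets: 290, 0, 245, 725 → max 725
Smallest max regret = 110 → B.

B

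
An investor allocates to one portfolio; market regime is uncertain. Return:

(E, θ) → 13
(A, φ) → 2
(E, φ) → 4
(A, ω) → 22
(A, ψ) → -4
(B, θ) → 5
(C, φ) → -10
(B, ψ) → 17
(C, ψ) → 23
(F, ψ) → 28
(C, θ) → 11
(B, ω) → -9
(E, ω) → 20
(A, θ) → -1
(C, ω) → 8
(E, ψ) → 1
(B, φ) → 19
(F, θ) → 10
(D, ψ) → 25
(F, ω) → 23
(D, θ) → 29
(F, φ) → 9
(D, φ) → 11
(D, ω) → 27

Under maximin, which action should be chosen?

Row minima: A=-4, B=-9, C=-10, D=11, E=1, F=9
Best worst-case = 11 → D.

D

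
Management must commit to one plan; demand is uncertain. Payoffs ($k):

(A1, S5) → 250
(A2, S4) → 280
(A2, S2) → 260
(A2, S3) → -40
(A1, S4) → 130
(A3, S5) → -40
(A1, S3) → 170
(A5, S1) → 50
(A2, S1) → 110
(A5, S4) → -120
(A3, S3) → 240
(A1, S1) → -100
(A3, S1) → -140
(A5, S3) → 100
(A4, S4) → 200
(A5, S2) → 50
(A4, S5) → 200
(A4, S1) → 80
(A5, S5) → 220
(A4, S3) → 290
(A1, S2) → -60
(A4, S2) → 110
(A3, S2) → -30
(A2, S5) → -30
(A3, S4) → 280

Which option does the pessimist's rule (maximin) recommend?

Row minima: A1=-100, A2=-40, A3=-140, A4=80, A5=-120
Best worst-case = 80 → A4.

A4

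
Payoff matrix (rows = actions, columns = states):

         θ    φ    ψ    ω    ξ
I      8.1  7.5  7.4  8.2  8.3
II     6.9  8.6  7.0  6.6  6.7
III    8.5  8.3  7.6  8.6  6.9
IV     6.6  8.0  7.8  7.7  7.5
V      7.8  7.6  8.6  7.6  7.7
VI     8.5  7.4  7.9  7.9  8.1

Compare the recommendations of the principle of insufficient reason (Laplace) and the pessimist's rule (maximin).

Row averages: I=7.9, II=7.16, III=7.98, IV=7.52, V=7.86, VI=7.96
Highest average = 7.98 → III.
Row minima: I=7.4, II=6.6, III=6.9, IV=6.6, V=7.6, VI=7.4
Best worst-case = 7.6 → V.

laplace → III; maximin → V (disagree)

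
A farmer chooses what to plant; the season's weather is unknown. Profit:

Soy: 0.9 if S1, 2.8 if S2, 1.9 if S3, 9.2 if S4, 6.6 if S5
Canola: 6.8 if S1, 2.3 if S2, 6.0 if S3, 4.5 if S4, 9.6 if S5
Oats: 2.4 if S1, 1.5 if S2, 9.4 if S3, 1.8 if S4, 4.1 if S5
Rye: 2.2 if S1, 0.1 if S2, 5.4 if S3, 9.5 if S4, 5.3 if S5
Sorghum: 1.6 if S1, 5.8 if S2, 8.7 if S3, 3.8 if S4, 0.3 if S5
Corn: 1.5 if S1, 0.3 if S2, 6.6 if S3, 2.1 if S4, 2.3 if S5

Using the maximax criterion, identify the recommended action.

Row maxima: Soy=9.2, Canola=9.6, Oats=9.4, Rye=9.5, Sorghum=8.7, Corn=6.6
Best best-case = 9.6 → Canola.

Canola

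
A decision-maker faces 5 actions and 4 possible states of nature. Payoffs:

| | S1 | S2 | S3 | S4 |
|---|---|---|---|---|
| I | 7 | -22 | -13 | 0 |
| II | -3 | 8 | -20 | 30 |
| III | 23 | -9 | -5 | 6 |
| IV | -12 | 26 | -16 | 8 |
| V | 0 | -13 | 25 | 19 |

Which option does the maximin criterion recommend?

III

Row minima: I=-22, II=-20, III=-9, IV=-16, V=-13
Best worst-case = -9 → III.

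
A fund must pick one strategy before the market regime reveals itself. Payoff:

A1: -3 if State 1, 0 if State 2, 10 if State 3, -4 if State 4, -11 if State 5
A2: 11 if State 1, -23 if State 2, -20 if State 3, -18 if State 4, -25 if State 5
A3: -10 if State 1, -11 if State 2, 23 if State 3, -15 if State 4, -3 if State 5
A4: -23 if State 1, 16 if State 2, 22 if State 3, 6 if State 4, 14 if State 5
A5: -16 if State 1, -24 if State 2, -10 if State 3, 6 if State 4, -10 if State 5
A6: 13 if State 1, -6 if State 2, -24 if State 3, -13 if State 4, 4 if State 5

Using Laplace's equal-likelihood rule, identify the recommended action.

Row averages: A1=-1.6, A2=-15, A3=-3.2, A4=7, A5=-10.8, A6=-5.2
Highest average = 7 → A4.

A4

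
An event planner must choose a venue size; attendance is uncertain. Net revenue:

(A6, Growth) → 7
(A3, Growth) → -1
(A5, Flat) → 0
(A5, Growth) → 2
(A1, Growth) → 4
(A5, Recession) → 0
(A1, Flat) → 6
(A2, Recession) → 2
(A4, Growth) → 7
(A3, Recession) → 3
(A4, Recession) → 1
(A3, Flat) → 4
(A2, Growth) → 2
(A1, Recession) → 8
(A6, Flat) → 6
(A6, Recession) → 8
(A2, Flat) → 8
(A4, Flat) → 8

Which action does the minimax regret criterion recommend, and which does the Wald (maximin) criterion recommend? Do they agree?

Column bests: Recession=8, Flat=8, Growth=7.
A1 regrets: 0, 2, 3 → max 3
A2 regrets: 6, 0, 5 → max 6
A3 regrets: 5, 4, 8 → max 8
A4 regrets: 7, 0, 0 → max 7
A5 regrets: 8, 8, 5 → max 8
A6 regrets: 0, 2, 0 → max 2
Smallest max regret = 2 → A6.
Row minima: A1=4, A2=2, A3=-1, A4=1, A5=0, A6=6
Best worst-case = 6 → A6.

minimax regret → A6; maximin → A6 (agree)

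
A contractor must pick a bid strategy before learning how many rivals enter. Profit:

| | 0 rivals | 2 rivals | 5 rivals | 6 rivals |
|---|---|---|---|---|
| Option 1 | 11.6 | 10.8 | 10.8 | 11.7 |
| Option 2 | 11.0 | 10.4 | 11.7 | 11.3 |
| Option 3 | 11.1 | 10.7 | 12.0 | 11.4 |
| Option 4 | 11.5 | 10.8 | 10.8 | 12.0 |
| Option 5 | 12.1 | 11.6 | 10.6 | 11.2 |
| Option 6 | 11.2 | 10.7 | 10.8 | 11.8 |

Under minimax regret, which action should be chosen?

Option 3

Column bests: 0 rivals=12.1, 2 rivals=11.6, 5 rivals=12.0, 6 rivals=12.0.
Option 1 regrets: 0.5, 0.8, 1.2, 0.3 → max 1.2
Option 2 regrets: 1.1, 1.2, 0.3, 0.7 → max 1.2
Option 3 regrets: 1.0, 0.9, 0.0, 0.6 → max 1.0
Option 4 regrets: 0.6, 0.8, 1.2, 0.0 → max 1.2
Option 5 regrets: 0.0, 0.0, 1.4, 0.8 → max 1.4
Option 6 regrets: 0.9, 0.9, 1.2, 0.2 → max 1.2
Smallest max regret = 1.0 → Option 3.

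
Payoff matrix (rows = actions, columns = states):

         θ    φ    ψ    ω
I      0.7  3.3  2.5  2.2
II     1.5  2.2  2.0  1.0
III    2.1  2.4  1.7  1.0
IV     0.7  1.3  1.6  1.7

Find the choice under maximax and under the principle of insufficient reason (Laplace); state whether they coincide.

maximax → I; laplace → I (agree)

Row maxima: I=3.3, II=2.2, III=2.4, IV=1.7
Best best-case = 3.3 → I.
Row averages: I=2.175, II=1.675, III=1.8, IV=1.325
Highest average = 2.175 → I.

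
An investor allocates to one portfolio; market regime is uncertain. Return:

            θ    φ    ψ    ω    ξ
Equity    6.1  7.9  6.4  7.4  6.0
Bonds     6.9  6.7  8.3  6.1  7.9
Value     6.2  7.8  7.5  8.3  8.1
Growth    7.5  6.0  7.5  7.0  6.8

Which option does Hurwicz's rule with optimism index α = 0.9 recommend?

Value

Equity: 0.9·7.9 + 0.1·6.0 = 7.71
Bonds: 0.9·8.3 + 0.1·6.1 = 8.08
Value: 0.9·8.3 + 0.1·6.2 = 8.09
Growth: 0.9·7.5 + 0.1·6.0 = 7.35
Highest Hurwicz score = 8.09 → Value.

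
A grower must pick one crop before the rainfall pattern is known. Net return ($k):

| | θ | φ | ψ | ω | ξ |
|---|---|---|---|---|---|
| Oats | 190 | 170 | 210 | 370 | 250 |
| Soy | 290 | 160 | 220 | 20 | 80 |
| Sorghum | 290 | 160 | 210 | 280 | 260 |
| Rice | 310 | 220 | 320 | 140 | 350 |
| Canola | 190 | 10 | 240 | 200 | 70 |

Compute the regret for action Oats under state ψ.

110

Best payoff under ψ is 320.
Regret = 320 − 210 = 110.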